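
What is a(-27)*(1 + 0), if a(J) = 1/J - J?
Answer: 728/27 ≈ 26.963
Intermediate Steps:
a(-27)*(1 + 0) = (1/(-27) - 1*(-27))*(1 + 0) = (-1/27 + 27)*1 = (728/27)*1 = 728/27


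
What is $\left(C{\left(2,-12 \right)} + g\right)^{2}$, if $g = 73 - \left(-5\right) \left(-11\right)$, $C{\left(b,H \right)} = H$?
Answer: $36$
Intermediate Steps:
$g = 18$ ($g = 73 - 55 = 18$)
$\left(C{\left(2,-12 \right)} + g\right)^{2} = \left(-12 + 18\right)^{2} = 6^{2} = 36$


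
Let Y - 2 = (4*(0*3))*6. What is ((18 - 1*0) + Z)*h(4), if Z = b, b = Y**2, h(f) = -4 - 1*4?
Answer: -176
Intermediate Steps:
Y = 2 (Y = 2 + (4*(0*3))*6 = 2 + (4*0)*6 = 2 + 0*6 = 2 + 0 = 2)
h(f) = -8 (h(f) = -4 - 4 = -8)
b = 4 (b = 2**2 = 4)
Z = 4
((18 - 1*0) + Z)*h(4) = ((18 - 1*0) + 4)*(-8) = ((18 + 0) + 4)*(-8) = (18 + 4)*(-8) = 22*(-8) = -176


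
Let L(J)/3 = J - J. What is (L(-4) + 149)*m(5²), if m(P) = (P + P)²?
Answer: 372500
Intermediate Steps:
L(J) = 0 (L(J) = 3*(J - J) = 3*0 = 0)
m(P) = 4*P² (m(P) = (2*P)² = 4*P²)
(L(-4) + 149)*m(5²) = (0 + 149)*(4*(5²)²) = 149*(4*25²) = 149*(4*625) = 149*2500 = 372500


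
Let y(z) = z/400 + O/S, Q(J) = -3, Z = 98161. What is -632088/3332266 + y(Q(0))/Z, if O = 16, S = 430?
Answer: -76228300578691/401863948614800 ≈ -0.18969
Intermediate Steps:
y(z) = 8/215 + z/400 (y(z) = z/400 + 16/430 = z*(1/400) + 16*(1/430) = z/400 + 8/215 = 8/215 + z/400)
-632088/3332266 + y(Q(0))/Z = -632088/3332266 + (8/215 + (1/400)*(-3))/98161 = -632088*1/3332266 + (8/215 - 3/400)*(1/98161) = -316044/1666133 + (511/17200)*(1/98161) = -316044/1666133 + 73/241195600 = -76228300578691/401863948614800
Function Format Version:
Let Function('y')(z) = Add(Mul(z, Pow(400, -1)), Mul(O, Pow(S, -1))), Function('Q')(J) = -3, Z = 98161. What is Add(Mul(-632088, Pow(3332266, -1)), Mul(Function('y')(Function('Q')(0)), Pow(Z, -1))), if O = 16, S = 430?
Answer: Rational(-76228300578691, 401863948614800) ≈ -0.18969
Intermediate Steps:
Function('y')(z) = Add(Rational(8, 215), Mul(Rational(1, 400), z)) (Function('y')(z) = Add(Mul(z, Pow(400, -1)), Mul(16, Pow(430, -1))) = Add(Mul(z, Rational(1, 400)), Mul(16, Rational(1, 430))) = Add(Mul(Rational(1, 400), z), Rational(8, 215)) = Add(Rational(8, 215), Mul(Rational(1, 400), z)))
Add(Mul(-632088, Pow(3332266, -1)), Mul(Function('y')(Function('Q')(0)), Pow(Z, -1))) = Add(Mul(-632088, Pow(3332266, -1)), Mul(Add(Rational(8, 215), Mul(Rational(1, 400), -3)), Pow(98161, -1))) = Add(Mul(-632088, Rational(1, 3332266)), Mul(Add(Rational(8, 215), Rational(-3, 400)), Rational(1, 98161))) = Add(Rational(-316044, 1666133), Mul(Rational(511, 17200), Rational(1, 98161))) = Add(Rational(-316044, 1666133), Rational(73, 241195600)) = Rational(-76228300578691, 401863948614800)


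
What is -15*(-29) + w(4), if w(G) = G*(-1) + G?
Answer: 435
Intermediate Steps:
w(G) = 0 (w(G) = -G + G = 0)
-15*(-29) + w(4) = -15*(-29) + 0 = 435 + 0 = 435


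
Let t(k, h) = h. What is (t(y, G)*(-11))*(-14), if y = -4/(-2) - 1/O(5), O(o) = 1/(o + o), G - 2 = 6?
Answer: 1232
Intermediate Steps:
G = 8 (G = 2 + 6 = 8)
O(o) = 1/(2*o)
y = -8 (y = -4/(-2) - 1/((½)/5) = -4*(-½) - 1/((½)*(⅕)) = 2 - 1/⅒ = 2 - 1*10 = 2 - 10 = -8)
(t(y, G)*(-11))*(-14) = (8*(-11))*(-14) = -88*(-14) = 1232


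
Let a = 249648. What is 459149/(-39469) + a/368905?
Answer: -159529004933/14560311445 ≈ -10.956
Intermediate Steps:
459149/(-39469) + a/368905 = 459149/(-39469) + 249648/368905 = 459149*(-1/39469) + 249648*(1/368905) = -459149/39469 + 249648/368905 = -159529004933/14560311445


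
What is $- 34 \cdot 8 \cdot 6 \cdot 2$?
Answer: $-3264$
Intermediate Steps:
$- 34 \cdot 8 \cdot 6 \cdot 2 = - 34 \cdot 48 \cdot 2 = \left(-34\right) 96 = -3264$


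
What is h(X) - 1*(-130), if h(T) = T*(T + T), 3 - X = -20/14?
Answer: 8292/49 ≈ 169.22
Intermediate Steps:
X = 31/7 (X = 3 - (-20)/14 = 3 - 1*(-10/7) = 3 + 10/7 = 31/7 ≈ 4.4286)
h(T) = 2*T² (h(T) = T*(2*T) = 2*T²)
h(X) - 1*(-130) = 2*(31/7)² - 1*(-130) = 2*(961/49) + 130 = 1922/49 + 130 = 8292/49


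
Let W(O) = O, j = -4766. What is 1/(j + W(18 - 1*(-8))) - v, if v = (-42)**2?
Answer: -8361361/4740 ≈ -1764.0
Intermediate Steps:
v = 1764
1/(j + W(18 - 1*(-8))) - v = 1/(-4766 + (18 - 1*(-8))) - 1*1764 = 1/(-4766 + (18 + 8)) - 1764 = 1/(-4766 + 26) - 1764 = 1/(-4740) - 1764 = -1/4740 - 1764 = -8361361/4740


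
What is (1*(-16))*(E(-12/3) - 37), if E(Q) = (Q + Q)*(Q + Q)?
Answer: -432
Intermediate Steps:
E(Q) = 4*Q² (E(Q) = (2*Q)*(2*Q) = 4*Q²)
(1*(-16))*(E(-12/3) - 37) = (1*(-16))*(4*(-12/3)² - 37) = -16*(4*(-12*⅓)² - 37) = -16*(4*(-4)² - 37) = -16*(4*16 - 37) = -16*(64 - 37) = -16*27 = -432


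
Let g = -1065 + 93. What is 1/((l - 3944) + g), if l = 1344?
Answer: -1/3572 ≈ -0.00027996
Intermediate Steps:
g = -972
1/((l - 3944) + g) = 1/((1344 - 3944) - 972) = 1/(-2600 - 972) = 1/(-3572) = -1/3572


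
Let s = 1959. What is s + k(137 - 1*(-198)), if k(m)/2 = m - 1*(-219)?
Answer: 3067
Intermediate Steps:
k(m) = 438 + 2*m (k(m) = 2*(m - 1*(-219)) = 2*(m + 219) = 2*(219 + m) = 438 + 2*m)
s + k(137 - 1*(-198)) = 1959 + (438 + 2*(137 - 1*(-198))) = 1959 + (438 + 2*(137 + 198)) = 1959 + (438 + 2*335) = 1959 + (438 + 670) = 1959 + 1108 = 3067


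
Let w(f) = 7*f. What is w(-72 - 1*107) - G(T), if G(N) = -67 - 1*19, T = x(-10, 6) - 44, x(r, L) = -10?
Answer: -1167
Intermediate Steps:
T = -54 (T = -10 - 44 = -54)
G(N) = -86 (G(N) = -67 - 19 = -86)
w(-72 - 1*107) - G(T) = 7*(-72 - 1*107) - 1*(-86) = 7*(-72 - 107) + 86 = 7*(-179) + 86 = -1253 + 86 = -1167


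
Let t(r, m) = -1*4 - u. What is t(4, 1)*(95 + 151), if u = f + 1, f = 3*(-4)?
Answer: 1722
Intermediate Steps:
f = -12
u = -11 (u = -12 + 1 = -11)
t(r, m) = 7 (t(r, m) = -1*4 - 1*(-11) = -4 + 11 = 7)
t(4, 1)*(95 + 151) = 7*(95 + 151) = 7*246 = 1722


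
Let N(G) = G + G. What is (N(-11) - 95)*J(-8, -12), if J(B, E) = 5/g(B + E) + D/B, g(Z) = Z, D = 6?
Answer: 117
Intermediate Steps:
J(B, E) = 5/(B + E) + 6/B
N(G) = 2*G
(N(-11) - 95)*J(-8, -12) = (2*(-11) - 95)*((6*(-12) + 11*(-8))/((-8)*(-8 - 12))) = (-22 - 95)*(-⅛*(-72 - 88)/(-20)) = -(-117)*(-1)*(-160)/(8*20) = -117*(-1) = 117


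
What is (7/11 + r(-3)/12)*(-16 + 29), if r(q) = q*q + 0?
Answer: 793/44 ≈ 18.023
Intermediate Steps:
r(q) = q² (r(q) = q² + 0 = q²)
(7/11 + r(-3)/12)*(-16 + 29) = (7/11 + (-3)²/12)*(-16 + 29) = (7*(1/11) + 9*(1/12))*13 = (7/11 + ¾)*13 = (61/44)*13 = 793/44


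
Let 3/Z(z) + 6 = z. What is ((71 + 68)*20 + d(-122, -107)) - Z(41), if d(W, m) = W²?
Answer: 618237/35 ≈ 17664.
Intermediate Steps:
Z(z) = 3/(-6 + z)
((71 + 68)*20 + d(-122, -107)) - Z(41) = ((71 + 68)*20 + (-122)²) - 3/(-6 + 41) = (139*20 + 14884) - 3/35 = (2780 + 14884) - 3/35 = 17664 - 1*3/35 = 17664 - 3/35 = 618237/35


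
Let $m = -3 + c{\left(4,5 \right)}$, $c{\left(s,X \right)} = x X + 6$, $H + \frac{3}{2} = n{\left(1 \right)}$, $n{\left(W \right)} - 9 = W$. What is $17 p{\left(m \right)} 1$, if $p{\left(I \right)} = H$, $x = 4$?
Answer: $\frac{289}{2} \approx 144.5$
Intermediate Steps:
$n{\left(W \right)} = 9 + W$
$H = \frac{17}{2}$ ($H = - \frac{3}{2} + \left(9 + 1\right) = - \frac{3}{2} + 10 = \frac{17}{2} \approx 8.5$)
$c{\left(s,X \right)} = 6 + 4 X$ ($c{\left(s,X \right)} = 4 X + 6 = 6 + 4 X$)
$m = 23$ ($m = -3 + \left(6 + 4 \cdot 5\right) = -3 + \left(6 + 20\right) = -3 + 26 = 23$)
$p{\left(I \right)} = \frac{17}{2}$
$17 p{\left(m \right)} 1 = 17 \cdot \frac{17}{2} \cdot 1 = \frac{289}{2} \cdot 1 = \frac{289}{2}$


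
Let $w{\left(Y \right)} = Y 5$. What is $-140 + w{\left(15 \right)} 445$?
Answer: $33235$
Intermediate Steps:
$w{\left(Y \right)} = 5 Y$
$-140 + w{\left(15 \right)} 445 = -140 + 5 \cdot 15 \cdot 445 = -140 + 75 \cdot 445 = -140 + 33375 = 33235$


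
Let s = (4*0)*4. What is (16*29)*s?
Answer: 0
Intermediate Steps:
s = 0 (s = 0*4 = 0)
(16*29)*s = (16*29)*0 = 464*0 = 0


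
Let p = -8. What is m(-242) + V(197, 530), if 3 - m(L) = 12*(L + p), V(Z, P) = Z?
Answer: 3200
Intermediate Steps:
m(L) = 99 - 12*L (m(L) = 3 - 12*(L - 8) = 3 - 12*(-8 + L) = 3 - (-96 + 12*L) = 3 + (96 - 12*L) = 99 - 12*L)
m(-242) + V(197, 530) = (99 - 12*(-242)) + 197 = (99 + 2904) + 197 = 3003 + 197 = 3200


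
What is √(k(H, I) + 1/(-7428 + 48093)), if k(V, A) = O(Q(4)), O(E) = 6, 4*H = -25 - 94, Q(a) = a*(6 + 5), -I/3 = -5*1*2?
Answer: √9921894015/40665 ≈ 2.4495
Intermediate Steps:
I = 30 (I = -3*(-5*1)*2 = -(-15)*2 = -3*(-10) = 30)
Q(a) = 11*a (Q(a) = a*11 = 11*a)
H = -119/4 (H = (-25 - 94)/4 = (¼)*(-119) = -119/4 ≈ -29.750)
k(V, A) = 6
√(k(H, I) + 1/(-7428 + 48093)) = √(6 + 1/(-7428 + 48093)) = √(6 + 1/40665) = √(243991/40665) = √9921894015/40665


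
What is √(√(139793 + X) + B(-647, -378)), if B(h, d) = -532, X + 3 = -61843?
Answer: √(-532 + √77947) ≈ 15.9*I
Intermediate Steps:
X = -61846 (X = -3 - 61843 = -61846)
√(√(139793 + X) + B(-647, -378)) = √(√(139793 - 61846) - 532) = √(√77947 - 532) = √(-532 + √77947)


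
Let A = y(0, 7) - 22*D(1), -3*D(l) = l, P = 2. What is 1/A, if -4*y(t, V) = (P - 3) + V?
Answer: 6/35 ≈ 0.17143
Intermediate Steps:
D(l) = -l/3
y(t, V) = ¼ - V/4 (y(t, V) = -((2 - 3) + V)/4 = -(-1 + V)/4 = ¼ - V/4)
A = 35/6 (A = (¼ - ¼*7) - (-22)/3 = (¼ - 7/4) - 22*(-⅓) = -3/2 + 22/3 = 35/6 ≈ 5.8333)
1/A = 1/(35/6) = 6/35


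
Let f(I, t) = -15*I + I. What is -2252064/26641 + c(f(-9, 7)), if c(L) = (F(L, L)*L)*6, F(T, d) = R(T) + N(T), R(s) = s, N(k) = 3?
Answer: 2595884820/26641 ≈ 97440.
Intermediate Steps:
f(I, t) = -14*I
F(T, d) = 3 + T (F(T, d) = T + 3 = 3 + T)
c(L) = 6*L*(3 + L) (c(L) = ((3 + L)*L)*6 = (L*(3 + L))*6 = 6*L*(3 + L))
-2252064/26641 + c(f(-9, 7)) = -2252064/26641 + 6*(-14*(-9))*(3 - 14*(-9)) = -2252064*1/26641 + 6*126*(3 + 126) = -2252064/26641 + 6*126*129 = -2252064/26641 + 97524 = 2595884820/26641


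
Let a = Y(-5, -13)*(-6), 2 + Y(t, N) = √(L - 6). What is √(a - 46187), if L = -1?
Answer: √(-46175 - 6*I*√7) ≈ 0.0369 - 214.88*I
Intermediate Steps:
Y(t, N) = -2 + I*√7 (Y(t, N) = -2 + √(-1 - 6) = -2 + √(-7) = -2 + I*√7)
a = 12 - 6*I*√7 (a = (-2 + I*√7)*(-6) = 12 - 6*I*√7 ≈ 12.0 - 15.875*I)
√(a - 46187) = √((12 - 6*I*√7) - 46187) = √(-46175 - 6*I*√7)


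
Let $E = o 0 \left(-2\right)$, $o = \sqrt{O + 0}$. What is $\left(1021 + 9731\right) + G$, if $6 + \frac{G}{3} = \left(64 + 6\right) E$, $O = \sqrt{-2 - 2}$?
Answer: $10734$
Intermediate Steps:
$O = 2 i$ ($O = \sqrt{-4} = 2 i \approx 2.0 i$)
$o = 1 + i$ ($o = \sqrt{2 i + 0} = \sqrt{2 i} = 1 + i \approx 1.0 + 1.0 i$)
$E = 0$ ($E = \left(1 + i\right) 0 \left(-2\right) = 0 \left(-2\right) = 0$)
$G = -18$ ($G = -18 + 3 \left(64 + 6\right) 0 = -18 + 3 \cdot 70 \cdot 0 = -18 + 3 \cdot 0 = -18 + 0 = -18$)
$\left(1021 + 9731\right) + G = \left(1021 + 9731\right) - 18 = 10752 - 18 = 10734$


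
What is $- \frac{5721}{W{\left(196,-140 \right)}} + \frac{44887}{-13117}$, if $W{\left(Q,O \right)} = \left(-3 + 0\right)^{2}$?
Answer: $- \frac{25148780}{39351} \approx -639.09$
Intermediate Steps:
$W{\left(Q,O \right)} = 9$ ($W{\left(Q,O \right)} = \left(-3\right)^{2} = 9$)
$- \frac{5721}{W{\left(196,-140 \right)}} + \frac{44887}{-13117} = - \frac{5721}{9} + \frac{44887}{-13117} = \left(-5721\right) \frac{1}{9} + 44887 \left(- \frac{1}{13117}\right) = - \frac{1907}{3} - \frac{44887}{13117} = - \frac{25148780}{39351}$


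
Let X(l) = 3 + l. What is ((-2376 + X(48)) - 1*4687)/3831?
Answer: -7012/3831 ≈ -1.8303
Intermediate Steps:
((-2376 + X(48)) - 1*4687)/3831 = ((-2376 + (3 + 48)) - 1*4687)/3831 = ((-2376 + 51) - 4687)*(1/3831) = (-2325 - 4687)*(1/3831) = -7012*1/3831 = -7012/3831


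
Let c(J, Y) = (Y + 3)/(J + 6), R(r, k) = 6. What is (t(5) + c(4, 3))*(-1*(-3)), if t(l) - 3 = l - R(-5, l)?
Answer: 39/5 ≈ 7.8000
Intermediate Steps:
c(J, Y) = (3 + Y)/(6 + J)
t(l) = -3 + l (t(l) = 3 + (l - 1*6) = 3 + (l - 6) = 3 + (-6 + l) = -3 + l)
(t(5) + c(4, 3))*(-1*(-3)) = ((-3 + 5) + (3 + 3)/(6 + 4))*(-1*(-3)) = (2 + 6/10)*3 = (2 + (⅒)*6)*3 = (2 + ⅗)*3 = (13/5)*3 = 39/5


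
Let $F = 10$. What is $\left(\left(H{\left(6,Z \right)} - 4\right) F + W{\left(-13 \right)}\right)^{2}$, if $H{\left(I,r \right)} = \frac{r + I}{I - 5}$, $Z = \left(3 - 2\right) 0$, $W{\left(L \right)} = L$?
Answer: $49$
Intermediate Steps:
$Z = 0$ ($Z = 1 \cdot 0 = 0$)
$H{\left(I,r \right)} = \frac{I + r}{-5 + I}$
$\left(\left(H{\left(6,Z \right)} - 4\right) F + W{\left(-13 \right)}\right)^{2} = \left(\left(\frac{6 + 0}{-5 + 6} - 4\right) 10 - 13\right)^{2} = \left(\left(1^{-1} \cdot 6 - 4\right) 10 - 13\right)^{2} = \left(\left(1 \cdot 6 - 4\right) 10 - 13\right)^{2} = \left(\left(6 - 4\right) 10 - 13\right)^{2} = \left(2 \cdot 10 - 13\right)^{2} = \left(20 - 13\right)^{2} = 7^{2} = 49$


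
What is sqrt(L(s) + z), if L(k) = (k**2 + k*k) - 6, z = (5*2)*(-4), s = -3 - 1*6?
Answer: 2*sqrt(29) ≈ 10.770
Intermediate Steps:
s = -9 (s = -3 - 6 = -9)
z = -40 (z = 10*(-4) = -40)
L(k) = -6 + 2*k**2 (L(k) = (k**2 + k**2) - 6 = 2*k**2 - 6 = -6 + 2*k**2)
sqrt(L(s) + z) = sqrt((-6 + 2*(-9)**2) - 40) = sqrt((-6 + 2*81) - 40) = sqrt((-6 + 162) - 40) = sqrt(156 - 40) = sqrt(116) = 2*sqrt(29)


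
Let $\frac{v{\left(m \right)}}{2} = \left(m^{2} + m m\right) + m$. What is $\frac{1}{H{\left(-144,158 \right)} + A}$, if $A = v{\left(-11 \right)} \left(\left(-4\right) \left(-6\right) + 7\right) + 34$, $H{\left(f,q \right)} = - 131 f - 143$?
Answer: $\frac{1}{33077} \approx 3.0232 \cdot 10^{-5}$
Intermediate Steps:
$H{\left(f,q \right)} = -143 - 131 f$
$v{\left(m \right)} = 2 m + 4 m^{2}$ ($v{\left(m \right)} = 2 \left(\left(m^{2} + m m\right) + m\right) = 2 \left(\left(m^{2} + m^{2}\right) + m\right) = 2 \left(2 m^{2} + m\right) = 2 \left(m + 2 m^{2}\right) = 2 m + 4 m^{2}$)
$A = 14356$ ($A = 2 \left(-11\right) \left(1 + 2 \left(-11\right)\right) \left(\left(-4\right) \left(-6\right) + 7\right) + 34 = 2 \left(-11\right) \left(1 - 22\right) \left(24 + 7\right) + 34 = 2 \left(-11\right) \left(-21\right) 31 + 34 = 462 \cdot 31 + 34 = 14322 + 34 = 14356$)
$\frac{1}{H{\left(-144,158 \right)} + A} = \frac{1}{\left(-143 - -18864\right) + 14356} = \frac{1}{\left(-143 + 18864\right) + 14356} = \frac{1}{18721 + 14356} = \frac{1}{33077}$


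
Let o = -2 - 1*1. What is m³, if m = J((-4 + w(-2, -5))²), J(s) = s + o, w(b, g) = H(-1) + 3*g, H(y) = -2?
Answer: 84027672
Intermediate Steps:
o = -3 (o = -2 - 1 = -3)
w(b, g) = -2 + 3*g
J(s) = -3 + s (J(s) = s - 3 = -3 + s)
m = 438 (m = -3 + (-4 + (-2 + 3*(-5)))² = -3 + (-4 + (-2 - 15))² = -3 + (-4 - 17)² = -3 + (-21)² = -3 + 441 = 438)
m³ = 438³ = 84027672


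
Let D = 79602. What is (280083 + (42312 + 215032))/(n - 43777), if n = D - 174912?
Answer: -537427/139087 ≈ -3.8640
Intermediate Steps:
n = -95310 (n = 79602 - 174912 = -95310)
(280083 + (42312 + 215032))/(n - 43777) = (280083 + (42312 + 215032))/(-95310 - 43777) = (280083 + 257344)/(-139087) = 537427*(-1/139087) = -537427/139087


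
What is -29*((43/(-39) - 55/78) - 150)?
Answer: 114463/26 ≈ 4402.4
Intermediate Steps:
-29*((43/(-39) - 55/78) - 150) = -29*((43*(-1/39) - 55*1/78) - 150) = -29*((-43/39 - 55/78) - 150) = -29*(-47/26 - 150) = -29*(-3947/26) = 114463/26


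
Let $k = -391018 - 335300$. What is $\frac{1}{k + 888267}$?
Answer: $\frac{1}{161949} \approx 6.1748 \cdot 10^{-6}$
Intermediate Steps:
$k = -726318$ ($k = -391018 - 335300 = -726318$)
$\frac{1}{k + 888267} = \frac{1}{-726318 + 888267} = \frac{1}{161949}$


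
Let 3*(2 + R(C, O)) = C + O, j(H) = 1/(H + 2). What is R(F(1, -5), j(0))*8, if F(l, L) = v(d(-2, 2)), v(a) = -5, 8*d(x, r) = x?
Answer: -28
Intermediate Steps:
d(x, r) = x/8
j(H) = 1/(2 + H)
F(l, L) = -5
R(C, O) = -2 + C/3 + O/3 (R(C, O) = -2 + (C + O)/3 = -2 + (C/3 + O/3) = -2 + C/3 + O/3)
R(F(1, -5), j(0))*8 = (-2 + (1/3)*(-5) + 1/(3*(2 + 0)))*8 = (-2 - 5/3 + (1/3)/2)*8 = (-2 - 5/3 + (1/3)*(1/2))*8 = (-2 - 5/3 + 1/6)*8 = -7/2*8 = -28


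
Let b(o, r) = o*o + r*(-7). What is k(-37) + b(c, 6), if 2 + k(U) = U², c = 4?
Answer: 1341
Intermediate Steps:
k(U) = -2 + U²
b(o, r) = o² - 7*r
k(-37) + b(c, 6) = (-2 + (-37)²) + (4² - 7*6) = (-2 + 1369) + (16 - 42) = 1367 - 26 = 1341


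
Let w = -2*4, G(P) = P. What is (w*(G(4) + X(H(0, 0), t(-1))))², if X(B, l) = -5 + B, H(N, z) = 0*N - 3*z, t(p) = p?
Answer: 64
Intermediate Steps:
w = -8
H(N, z) = -3*z (H(N, z) = 0 - 3*z = -3*z)
(w*(G(4) + X(H(0, 0), t(-1))))² = (-8*(4 + (-5 - 3*0)))² = (-8*(4 + (-5 + 0)))² = (-8*(4 - 5))² = (-8*(-1))² = 8² = 64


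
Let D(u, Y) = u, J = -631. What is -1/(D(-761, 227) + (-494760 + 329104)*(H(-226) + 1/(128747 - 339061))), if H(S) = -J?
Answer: 105157/10992029264601 ≈ 9.5667e-9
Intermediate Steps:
H(S) = 631 (H(S) = -1*(-631) = 631)
-1/(D(-761, 227) + (-494760 + 329104)*(H(-226) + 1/(128747 - 339061))) = -1/(-761 + (-494760 + 329104)*(631 + 1/(128747 - 339061))) = -1/(-761 - 165656*(631 + 1/(-210314))) = -1/(-761 - 165656*(631 - 1/210314)) = -1/(-761 - 165656*132708133/210314) = -1/(-761 - 10991949240124/105157) = -1/(-10992029264601/105157) = -1*(-105157/10992029264601) = 105157/10992029264601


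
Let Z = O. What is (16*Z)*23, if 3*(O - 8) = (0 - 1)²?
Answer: 9200/3 ≈ 3066.7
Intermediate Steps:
O = 25/3 (O = 8 + (0 - 1)²/3 = 8 + (⅓)*(-1)² = 8 + (⅓)*1 = 8 + ⅓ = 25/3 ≈ 8.3333)
Z = 25/3 ≈ 8.3333
(16*Z)*23 = (16*(25/3))*23 = (400/3)*23 = 9200/3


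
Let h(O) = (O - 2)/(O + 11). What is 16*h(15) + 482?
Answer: 490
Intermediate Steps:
h(O) = (-2 + O)/(11 + O)
16*h(15) + 482 = 16*((-2 + 15)/(11 + 15)) + 482 = 16*(13/26) + 482 = 16*((1/26)*13) + 482 = 16*(1/2) + 482 = 8 + 482 = 490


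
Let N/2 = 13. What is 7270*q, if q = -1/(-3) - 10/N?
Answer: -14540/39 ≈ -372.82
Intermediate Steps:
N = 26 (N = 2*13 = 26)
q = -2/39 (q = -1/(-3) - 10/26 = -1*(-⅓) - 10*1/26 = ⅓ - 5/13 = -2/39 ≈ -0.051282)
7270*q = 7270*(-2/39) = -14540/39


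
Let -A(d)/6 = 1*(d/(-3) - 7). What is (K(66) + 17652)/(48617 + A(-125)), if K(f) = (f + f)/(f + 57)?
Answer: 723776/1984769 ≈ 0.36467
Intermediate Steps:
A(d) = 42 + 2*d (A(d) = -6*(d/(-3) - 7) = -6*(d*(-⅓) - 7) = -6*(-d/3 - 7) = -6*(-7 - d/3) = 42 + 2*d)
K(f) = 2*f/(57 + f) (K(f) = (2*f)/(57 + f) = 2*f/(57 + f))
(K(66) + 17652)/(48617 + A(-125)) = (2*66/(57 + 66) + 17652)/(48617 + (42 + 2*(-125))) = (2*66/123 + 17652)/(48617 + (42 - 250)) = (2*66*(1/123) + 17652)/(48617 - 208) = (44/41 + 17652)/48409 = (723776/41)*(1/48409) = 723776/1984769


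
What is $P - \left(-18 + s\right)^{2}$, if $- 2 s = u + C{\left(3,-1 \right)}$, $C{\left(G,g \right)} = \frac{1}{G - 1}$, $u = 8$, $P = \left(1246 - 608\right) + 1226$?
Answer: $\frac{21903}{16} \approx 1368.9$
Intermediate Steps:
$P = 1864$ ($P = 638 + 1226 = 1864$)
$C{\left(G,g \right)} = \frac{1}{-1 + G}$
$s = - \frac{17}{4}$ ($s = - \frac{8 + \frac{1}{-1 + 3}}{2} = - \frac{8 + \frac{1}{2}}{2} = \left(- \frac{1}{2}\right) \frac{17}{2} = - \frac{17}{4} \approx -4.25$)
$P - \left(-18 + s\right)^{2} = 1864 - \left(-18 - \frac{17}{4}\right)^{2} = 1864 - \left(- \frac{89}{4}\right)^{2} = 1864 - \frac{7921}{16} = \frac{21903}{16}$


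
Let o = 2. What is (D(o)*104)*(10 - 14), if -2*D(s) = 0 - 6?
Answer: -1248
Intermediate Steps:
D(s) = 3 (D(s) = -(0 - 6)/2 = -½*(-6) = 3)
(D(o)*104)*(10 - 14) = (3*104)*(10 - 14) = 312*(-4) = -1248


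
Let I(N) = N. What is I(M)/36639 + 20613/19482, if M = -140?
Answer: 250837409/237933666 ≈ 1.0542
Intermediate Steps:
I(M)/36639 + 20613/19482 = -140/36639 + 20613/19482 = -140*1/36639 + 20613*(1/19482) = -140/36639 + 6871/6494 = 250837409/237933666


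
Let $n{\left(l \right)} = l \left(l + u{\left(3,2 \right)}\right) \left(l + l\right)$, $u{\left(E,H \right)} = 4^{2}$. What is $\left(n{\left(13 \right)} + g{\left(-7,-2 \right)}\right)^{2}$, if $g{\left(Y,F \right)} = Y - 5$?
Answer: $95844100$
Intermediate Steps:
$g{\left(Y,F \right)} = -5 + Y$
$u{\left(E,H \right)} = 16$
$n{\left(l \right)} = 2 l^{2} \left(16 + l\right)$ ($n{\left(l \right)} = l \left(l + 16\right) \left(l + l\right) = l \left(16 + l\right) 2 l = l 2 l \left(16 + l\right) = 2 l^{2} \left(16 + l\right)$)
$\left(n{\left(13 \right)} + g{\left(-7,-2 \right)}\right)^{2} = \left(2 \cdot 13^{2} \left(16 + 13\right) - 12\right)^{2} = \left(2 \cdot 169 \cdot 29 - 12\right)^{2} = \left(9802 - 12\right)^{2} = 9790^{2} = 95844100$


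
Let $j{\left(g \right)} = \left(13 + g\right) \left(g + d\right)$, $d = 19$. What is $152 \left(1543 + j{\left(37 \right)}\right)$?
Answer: $660136$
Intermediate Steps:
$j{\left(g \right)} = \left(13 + g\right) \left(19 + g\right)$ ($j{\left(g \right)} = \left(13 + g\right) \left(g + 19\right) = \left(13 + g\right) \left(19 + g\right)$)
$152 \left(1543 + j{\left(37 \right)}\right) = 152 \left(1543 + \left(247 + 37^{2} + 32 \cdot 37\right)\right) = 152 \left(1543 + \left(247 + 1369 + 1184\right)\right) = 152 \left(1543 + 2800\right) = 152 \cdot 4343 = 660136$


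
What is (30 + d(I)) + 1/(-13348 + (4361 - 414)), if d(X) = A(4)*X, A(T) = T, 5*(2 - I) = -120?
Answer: 1259733/9401 ≈ 134.00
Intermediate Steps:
I = 26 (I = 2 - 1/5*(-120) = 2 + 24 = 26)
d(X) = 4*X
(30 + d(I)) + 1/(-13348 + (4361 - 414)) = (30 + 4*26) + 1/(-13348 + (4361 - 414)) = (30 + 104) + 1/(-13348 + 3947) = 134 + 1/(-9401) = 134 - 1/9401 = 1259733/9401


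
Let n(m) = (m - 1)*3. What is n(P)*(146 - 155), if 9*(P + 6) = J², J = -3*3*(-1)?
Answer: -54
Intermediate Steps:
J = 9 (J = -9*(-1) = 9)
P = 3 (P = -6 + (⅑)*9² = -6 + (⅑)*81 = -6 + 9 = 3)
n(m) = -3 + 3*m (n(m) = (-1 + m)*3 = -3 + 3*m)
n(P)*(146 - 155) = (-3 + 3*3)*(146 - 155) = (-3 + 9)*(-9) = 6*(-9) = -54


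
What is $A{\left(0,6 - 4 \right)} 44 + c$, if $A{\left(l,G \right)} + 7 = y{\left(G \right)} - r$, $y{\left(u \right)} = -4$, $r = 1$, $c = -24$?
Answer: $-552$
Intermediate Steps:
$A{\left(l,G \right)} = -12$ ($A{\left(l,G \right)} = -7 - 5 = -12$)
$A{\left(0,6 - 4 \right)} 44 + c = \left(-12\right) 44 - 24 = -528 - 24 = -552$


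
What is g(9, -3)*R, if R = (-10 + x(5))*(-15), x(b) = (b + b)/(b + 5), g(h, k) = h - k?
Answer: 1620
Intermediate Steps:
x(b) = 2*b/(5 + b) (x(b) = (2*b)/(5 + b) = 2*b/(5 + b))
R = 135 (R = (-10 + 2*5/(5 + 5))*(-15) = (-10 + 2*5/10)*(-15) = (-10 + 2*5*(1/10))*(-15) = (-10 + 1)*(-15) = -9*(-15) = 135)
g(9, -3)*R = (9 - 1*(-3))*135 = (9 + 3)*135 = 12*135 = 1620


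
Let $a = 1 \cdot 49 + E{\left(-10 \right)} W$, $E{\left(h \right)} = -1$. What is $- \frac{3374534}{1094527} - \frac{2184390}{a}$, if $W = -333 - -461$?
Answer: $\frac{2390607245344}{86467633} \approx 27647.0$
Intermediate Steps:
$W = 128$ ($W = -333 + 461 = 128$)
$a = -79$ ($a = 1 \cdot 49 - 128 = 49 - 128 = -79$)
$- \frac{3374534}{1094527} - \frac{2184390}{a} = - \frac{3374534}{1094527} - \frac{2184390}{-79} = \left(-3374534\right) \frac{1}{1094527} - - \frac{2184390}{79} = - \frac{3374534}{1094527} + \frac{2184390}{79} = \frac{2390607245344}{86467633}$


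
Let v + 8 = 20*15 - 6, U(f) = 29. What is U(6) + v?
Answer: 315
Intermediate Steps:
v = 286 (v = -8 + (20*15 - 6) = -8 + (300 - 6) = -8 + 294 = 286)
U(6) + v = 29 + 286 = 315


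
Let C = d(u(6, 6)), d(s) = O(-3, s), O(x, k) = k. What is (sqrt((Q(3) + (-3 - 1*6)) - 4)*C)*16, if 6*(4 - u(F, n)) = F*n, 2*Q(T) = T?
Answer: -16*I*sqrt(46) ≈ -108.52*I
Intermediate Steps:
Q(T) = T/2
u(F, n) = 4 - F*n/6
d(s) = s
C = -2 (C = 4 - 1/6*6*6 = 4 - 6 = -2)
(sqrt((Q(3) + (-3 - 1*6)) - 4)*C)*16 = (sqrt(((1/2)*3 + (-3 - 1*6)) - 4)*(-2))*16 = (sqrt((3/2 + (-3 - 6)) - 4)*(-2))*16 = (sqrt((3/2 - 9) - 4)*(-2))*16 = (sqrt(-15/2 - 4)*(-2))*16 = (sqrt(-23/2)*(-2))*16 = ((I*sqrt(46)/2)*(-2))*16 = -I*sqrt(46)*16 = -16*I*sqrt(46)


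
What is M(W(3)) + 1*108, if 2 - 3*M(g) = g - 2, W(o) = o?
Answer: 325/3 ≈ 108.33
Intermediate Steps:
M(g) = 4/3 - g/3 (M(g) = ⅔ - (g - 2)/3 = ⅔ - (-2 + g)/3 = ⅔ + (⅔ - g/3) = 4/3 - g/3)
M(W(3)) + 1*108 = (4/3 - ⅓*3) + 1*108 = (4/3 - 1) + 108 = ⅓ + 108 = 325/3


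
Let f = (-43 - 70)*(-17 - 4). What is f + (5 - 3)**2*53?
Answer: 2585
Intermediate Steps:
f = 2373 (f = -113*(-21) = 2373)
f + (5 - 3)**2*53 = 2373 + (5 - 3)**2*53 = 2373 + 2**2*53 = 2373 + 4*53 = 2373 + 212 = 2585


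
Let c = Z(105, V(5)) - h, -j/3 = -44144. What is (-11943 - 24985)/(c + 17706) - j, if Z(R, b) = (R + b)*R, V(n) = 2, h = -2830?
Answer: -4207534000/31771 ≈ -1.3243e+5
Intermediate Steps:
Z(R, b) = R*(R + b)
j = 132432 (j = -3*(-44144) = 132432)
c = 14065 (c = 105*(105 + 2) - 1*(-2830) = 105*107 + 2830 = 11235 + 2830 = 14065)
(-11943 - 24985)/(c + 17706) - j = (-11943 - 24985)/(14065 + 17706) - 1*132432 = -36928/31771 - 132432 = -4207534000/31771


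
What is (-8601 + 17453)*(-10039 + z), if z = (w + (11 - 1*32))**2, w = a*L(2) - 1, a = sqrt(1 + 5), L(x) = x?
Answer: -84368412 - 778976*sqrt(6) ≈ -8.6276e+7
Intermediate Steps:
a = sqrt(6) ≈ 2.4495
w = -1 + 2*sqrt(6) (w = sqrt(6)*2 - 1 = 2*sqrt(6) - 1 = -1 + 2*sqrt(6) ≈ 3.8990)
z = (-22 + 2*sqrt(6))**2 (z = ((-1 + 2*sqrt(6)) + (11 - 1*32))**2 = ((-1 + 2*sqrt(6)) + (11 - 32))**2 = ((-1 + 2*sqrt(6)) - 21)**2 = (-22 + 2*sqrt(6))**2 ≈ 292.44)
(-8601 + 17453)*(-10039 + z) = (-8601 + 17453)*(-10039 + (508 - 88*sqrt(6))) = 8852*(-9531 - 88*sqrt(6)) = -84368412 - 778976*sqrt(6)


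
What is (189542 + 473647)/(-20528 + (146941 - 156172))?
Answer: -663189/29759 ≈ -22.285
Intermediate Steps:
(189542 + 473647)/(-20528 + (146941 - 156172)) = 663189/(-20528 - 9231) = 663189/(-29759) = 663189*(-1/29759) = -663189/29759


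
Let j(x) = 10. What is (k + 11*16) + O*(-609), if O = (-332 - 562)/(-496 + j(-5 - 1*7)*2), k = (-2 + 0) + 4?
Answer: -32837/34 ≈ -965.79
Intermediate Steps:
k = 2 (k = -2 + 4 = 2)
O = 447/238 (O = (-332 - 562)/(-496 + 10*2) = -894/(-496 + 20) = -894/(-476) = -894*(-1/476) = 447/238 ≈ 1.8782)
(k + 11*16) + O*(-609) = (2 + 11*16) + (447/238)*(-609) = (2 + 176) - 38889/34 = 178 - 38889/34 = -32837/34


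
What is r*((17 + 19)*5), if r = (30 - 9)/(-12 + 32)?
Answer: 189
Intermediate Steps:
r = 21/20 ≈ 1.0500
r*((17 + 19)*5) = 21*((17 + 19)*5)/20 = 21*(36*5)/20 = (21/20)*180 = 189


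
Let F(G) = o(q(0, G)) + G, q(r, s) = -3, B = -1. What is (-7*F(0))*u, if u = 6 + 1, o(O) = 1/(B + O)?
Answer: 49/4 ≈ 12.250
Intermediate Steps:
o(O) = 1/(-1 + O)
F(G) = -¼ + G (F(G) = 1/(-1 - 3) + G = 1/(-4) + G = -¼ + G)
u = 7
(-7*F(0))*u = -7*(-¼ + 0)*7 = -7*(-¼)*7 = (7/4)*7 = 49/4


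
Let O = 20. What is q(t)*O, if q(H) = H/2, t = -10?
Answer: -100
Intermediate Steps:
q(H) = H/2 (q(H) = H*(½) = H/2)
q(t)*O = ((½)*(-10))*20 = -5*20 = -100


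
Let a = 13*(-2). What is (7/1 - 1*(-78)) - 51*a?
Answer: 1411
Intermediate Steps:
a = -26
(7/1 - 1*(-78)) - 51*a = (7/1 - 1*(-78)) - 51*(-26) = (7*1 + 78) + 1326 = (7 + 78) + 1326 = 85 + 1326 = 1411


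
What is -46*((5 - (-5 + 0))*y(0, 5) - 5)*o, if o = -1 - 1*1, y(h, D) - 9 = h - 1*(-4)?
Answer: 11500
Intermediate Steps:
y(h, D) = 13 + h (y(h, D) = 9 + (h - 1*(-4)) = 9 + (h + 4) = 9 + (4 + h) = 13 + h)
o = -2 (o = -1 - 1 = -2)
-46*((5 - (-5 + 0))*y(0, 5) - 5)*o = -46*((5 - (-5 + 0))*(13 + 0) - 5)*(-2) = -46*((5 - 1*(-5))*13 - 5)*(-2) = -46*((5 + 5)*13 - 5)*(-2) = -46*(10*13 - 5)*(-2) = -46*(130 - 5)*(-2) = -5750*(-2) = -46*(-250) = 11500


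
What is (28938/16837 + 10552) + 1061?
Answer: 195557019/16837 ≈ 11615.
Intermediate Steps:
(28938/16837 + 10552) + 1061 = 177692962/16837 + 1061 = 195557019/16837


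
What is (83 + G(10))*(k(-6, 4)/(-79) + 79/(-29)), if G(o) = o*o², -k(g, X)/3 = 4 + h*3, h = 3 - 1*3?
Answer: -6382119/2291 ≈ -2785.7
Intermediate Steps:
h = 0 (h = 3 - 3 = 0)
k(g, X) = -12 (k(g, X) = -3*(4 + 0*3) = -3*(4 + 0) = -3*4 = -12)
G(o) = o³
(83 + G(10))*(k(-6, 4)/(-79) + 79/(-29)) = (83 + 10³)*(-12/(-79) + 79/(-29)) = (83 + 1000)*(-12*(-1/79) + 79*(-1/29)) = 1083*(12/79 - 79/29) = 1083*(-5893/2291) = -6382119/2291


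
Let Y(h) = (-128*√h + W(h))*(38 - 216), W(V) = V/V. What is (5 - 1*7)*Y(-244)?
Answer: 356 - 91136*I*√61 ≈ 356.0 - 7.118e+5*I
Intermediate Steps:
W(V) = 1
Y(h) = -178 + 22784*√h (Y(h) = (-128*√h + 1)*(38 - 216) = (1 - 128*√h)*(-178) = -178 + 22784*√h)
(5 - 1*7)*Y(-244) = (5 - 1*7)*(-178 + 22784*√(-244)) = (5 - 7)*(-178 + 22784*(2*I*√61)) = -2*(-178 + 45568*I*√61) = 356 - 91136*I*√61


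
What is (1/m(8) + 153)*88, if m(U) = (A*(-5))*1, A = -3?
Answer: 202048/15 ≈ 13470.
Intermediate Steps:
m(U) = 15 (m(U) = -3*(-5)*1 = 15*1 = 15)
(1/m(8) + 153)*88 = (1/15 + 153)*88 = (2296/15)*88 = 202048/15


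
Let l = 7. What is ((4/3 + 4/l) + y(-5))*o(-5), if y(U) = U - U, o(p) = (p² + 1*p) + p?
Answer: 200/7 ≈ 28.571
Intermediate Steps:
o(p) = p² + 2*p (o(p) = (p² + p) + p = (p + p²) + p = p² + 2*p)
y(U) = 0
((4/3 + 4/l) + y(-5))*o(-5) = ((4/3 + 4/7) + 0)*(-5*(2 - 5)) = ((4*(⅓) + 4*(⅐)) + 0)*(-5*(-3)) = ((4/3 + 4/7) + 0)*15 = (40/21 + 0)*15 = (40/21)*15 = 200/7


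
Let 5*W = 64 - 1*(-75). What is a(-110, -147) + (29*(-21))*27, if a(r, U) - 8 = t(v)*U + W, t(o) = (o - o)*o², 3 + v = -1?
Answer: -82036/5 ≈ -16407.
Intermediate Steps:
v = -4 (v = -3 - 1 = -4)
t(o) = 0 (t(o) = 0*o² = 0)
W = 139/5 (W = (64 - 1*(-75))/5 = (64 + 75)/5 = (⅕)*139 = 139/5 ≈ 27.800)
a(r, U) = 179/5 (a(r, U) = 8 + (0*U + 139/5) = 8 + (0 + 139/5) = 8 + 139/5 = 179/5)
a(-110, -147) + (29*(-21))*27 = 179/5 + (29*(-21))*27 = 179/5 - 609*27 = 179/5 - 16443 = -82036/5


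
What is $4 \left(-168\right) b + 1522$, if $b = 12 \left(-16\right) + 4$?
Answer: $127858$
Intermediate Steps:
$b = -188$ ($b = -192 + 4 = -188$)
$4 \left(-168\right) b + 1522 = 4 \left(-168\right) \left(-188\right) + 1522 = \left(-672\right) \left(-188\right) + 1522 = 126336 + 1522 = 127858$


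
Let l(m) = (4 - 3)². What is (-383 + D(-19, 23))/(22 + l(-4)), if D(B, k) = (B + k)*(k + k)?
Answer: -199/23 ≈ -8.6522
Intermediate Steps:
l(m) = 1 (l(m) = 1² = 1)
D(B, k) = 2*k*(B + k) (D(B, k) = (B + k)*(2*k) = 2*k*(B + k))
(-383 + D(-19, 23))/(22 + l(-4)) = (-383 + 2*23*(-19 + 23))/(22 + 1) = (-383 + 2*23*4)/23 = (-383 + 184)*(1/23) = -199*1/23 = -199/23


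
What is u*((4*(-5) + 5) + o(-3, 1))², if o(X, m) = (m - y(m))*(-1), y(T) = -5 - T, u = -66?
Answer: -31944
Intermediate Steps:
o(X, m) = -5 - 2*m (o(X, m) = (m - (-5 - m))*(-1) = (m + (5 + m))*(-1) = (5 + 2*m)*(-1) = -5 - 2*m)
u*((4*(-5) + 5) + o(-3, 1))² = -66*((4*(-5) + 5) + (-5 - 2*1))² = -66*((-20 + 5) + (-5 - 2))² = -66*(-15 - 7)² = -66*(-22)² = -66*484 = -31944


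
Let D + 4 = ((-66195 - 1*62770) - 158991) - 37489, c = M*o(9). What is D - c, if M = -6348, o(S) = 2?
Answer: -312753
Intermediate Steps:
c = -12696 (c = -6348*2 = -12696)
D = -325449 (D = -4 + (((-66195 - 1*62770) - 158991) - 37489) = -4 + (((-66195 - 62770) - 158991) - 37489) = -4 + ((-128965 - 158991) - 37489) = -4 + (-287956 - 37489) = -4 - 325445 = -325449)
D - c = -325449 - 1*(-12696) = -325449 + 12696 = -312753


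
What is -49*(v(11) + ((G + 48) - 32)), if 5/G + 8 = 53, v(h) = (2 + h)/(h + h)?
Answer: -162043/198 ≈ -818.40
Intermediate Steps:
v(h) = (2 + h)/(2*h) (v(h) = (2 + h)/((2*h)) = (2 + h)*(1/(2*h)) = (2 + h)/(2*h))
G = ⅑ (G = 5/(-8 + 53) = 5/45 = 5*(1/45) = ⅑ ≈ 0.11111)
-49*(v(11) + ((G + 48) - 32)) = -49*((½)*(2 + 11)/11 + ((⅑ + 48) - 32)) = -49*((½)*(1/11)*13 + (433/9 - 32)) = -49*(13/22 + 145/9) = -49*3307/198 = -162043/198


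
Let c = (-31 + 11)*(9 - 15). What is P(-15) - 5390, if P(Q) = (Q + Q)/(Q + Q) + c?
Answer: -5269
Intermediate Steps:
c = 120 (c = -20*(-6) = 120)
P(Q) = 121 (P(Q) = (Q + Q)/(Q + Q) + 120 = (2*Q)/((2*Q)) + 120 = (2*Q)*(1/(2*Q)) + 120 = 1 + 120 = 121)
P(-15) - 5390 = 121 - 5390 = -5269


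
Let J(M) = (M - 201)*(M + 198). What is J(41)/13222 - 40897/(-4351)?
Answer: 187178947/28764461 ≈ 6.5073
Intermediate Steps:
J(M) = (-201 + M)*(198 + M)
J(41)/13222 - 40897/(-4351) = (-39798 + 41² - 3*41)/13222 - 40897/(-4351) = (-39798 + 1681 - 123)*(1/13222) - 40897*(-1/4351) = -38240*1/13222 + 40897/4351 = -19120/6611 + 40897/4351 = 187178947/28764461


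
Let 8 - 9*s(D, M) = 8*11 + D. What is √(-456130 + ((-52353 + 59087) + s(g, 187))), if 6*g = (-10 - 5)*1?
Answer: I*√16178566/6 ≈ 670.38*I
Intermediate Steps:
g = -5/2 (g = ((-10 - 5)*1)/6 = (-15*1)/6 = (⅙)*(-15) = -5/2 ≈ -2.5000)
s(D, M) = -80/9 - D/9 (s(D, M) = 8/9 - (8*11 + D)/9 = 8/9 - (88 + D)/9 = 8/9 + (-88/9 - D/9) = -80/9 - D/9)
√(-456130 + ((-52353 + 59087) + s(g, 187))) = √(-456130 + ((-52353 + 59087) + (-80/9 - ⅑*(-5/2)))) = √(-456130 + (6734 + (-80/9 + 5/18))) = √(-456130 + (6734 - 155/18)) = √(-456130 + 121057/18) = √(-8089283/18) = I*√16178566/6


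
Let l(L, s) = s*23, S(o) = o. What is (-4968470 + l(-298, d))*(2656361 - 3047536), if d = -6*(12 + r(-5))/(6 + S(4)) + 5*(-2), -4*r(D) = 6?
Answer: 3887375807515/2 ≈ 1.9437e+12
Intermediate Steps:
r(D) = -3/2 (r(D) = -1/4*6 = -3/2)
d = -163/10 (d = -6*(12 - 3/2)/(6 + 4) + 5*(-2) = -63/10 - 10 = -163/10 ≈ -16.300)
l(L, s) = 23*s
(-4968470 + l(-298, d))*(2656361 - 3047536) = (-4968470 + 23*(-163/10))*(2656361 - 3047536) = (-4968470 - 3749/10)*(-391175) = -49688449/10*(-391175) = 3887375807515/2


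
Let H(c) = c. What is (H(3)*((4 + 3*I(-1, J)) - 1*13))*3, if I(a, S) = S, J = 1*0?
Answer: -81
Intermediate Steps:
J = 0
(H(3)*((4 + 3*I(-1, J)) - 1*13))*3 = (3*((4 + 3*0) - 1*13))*3 = (3*((4 + 0) - 13))*3 = (3*(4 - 13))*3 = (3*(-9))*3 = -27*3 = -81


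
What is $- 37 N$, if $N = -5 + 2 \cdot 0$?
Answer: $185$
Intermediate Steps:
$N = -5$ ($N = -5 + 0 = -5$)
$- 37 N = \left(-37\right) \left(-5\right) = 185$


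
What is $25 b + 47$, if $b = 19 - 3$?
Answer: $447$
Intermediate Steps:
$b = 16$
$25 b + 47 = 25 \cdot 16 + 47 = 400 + 47 = 447$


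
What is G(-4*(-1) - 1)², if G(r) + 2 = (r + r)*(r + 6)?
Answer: 2704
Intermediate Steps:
G(r) = -2 + 2*r*(6 + r) (G(r) = -2 + (r + r)*(r + 6) = -2 + (2*r)*(6 + r) = -2 + 2*r*(6 + r))
G(-4*(-1) - 1)² = (-2 + 2*(-4*(-1) - 1)² + 12*(-4*(-1) - 1))² = (-2 + 2*(4 - 1)² + 12*(4 - 1))² = (-2 + 2*3² + 12*3)² = (-2 + 2*9 + 36)² = (-2 + 18 + 36)² = 52² = 2704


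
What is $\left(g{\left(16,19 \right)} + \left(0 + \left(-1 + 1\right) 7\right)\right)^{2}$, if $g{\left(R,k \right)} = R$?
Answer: $256$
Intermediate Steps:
$\left(g{\left(16,19 \right)} + \left(0 + \left(-1 + 1\right) 7\right)\right)^{2} = \left(16 + \left(0 + \left(-1 + 1\right) 7\right)\right)^{2} = \left(16 + \left(0 + 0 \cdot 7\right)\right)^{2} = \left(16 + \left(0 + 0\right)\right)^{2} = \left(16 + 0\right)^{2} = 16^{2} = 256$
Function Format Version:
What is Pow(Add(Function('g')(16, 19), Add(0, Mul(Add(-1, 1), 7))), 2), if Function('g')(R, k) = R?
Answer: 256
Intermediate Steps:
Pow(Add(Function('g')(16, 19), Add(0, Mul(Add(-1, 1), 7))), 2) = Pow(Add(16, Add(0, Mul(Add(-1, 1), 7))), 2) = Pow(Add(16, Add(0, Mul(0, 7))), 2) = Pow(Add(16, Add(0, 0)), 2) = Pow(Add(16, 0), 2) = Pow(16, 2) = 256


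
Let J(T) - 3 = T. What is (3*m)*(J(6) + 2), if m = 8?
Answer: 264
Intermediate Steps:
J(T) = 3 + T
(3*m)*(J(6) + 2) = (3*8)*((3 + 6) + 2) = 24*(9 + 2) = 24*11 = 264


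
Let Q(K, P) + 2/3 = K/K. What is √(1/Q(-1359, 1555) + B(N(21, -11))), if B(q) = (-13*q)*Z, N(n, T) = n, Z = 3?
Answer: 4*I*√51 ≈ 28.566*I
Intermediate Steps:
Q(K, P) = ⅓ (Q(K, P) = -⅔ + K/K = -⅔ + 1 = ⅓)
B(q) = -39*q (B(q) = -13*q*3 = -39*q)
√(1/Q(-1359, 1555) + B(N(21, -11))) = √(1/(⅓) - 39*21) = √(3 - 819) = √(-816) = 4*I*√51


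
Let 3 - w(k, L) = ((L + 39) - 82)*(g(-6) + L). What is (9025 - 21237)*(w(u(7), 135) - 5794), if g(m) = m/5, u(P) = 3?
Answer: 1105222636/5 ≈ 2.2104e+8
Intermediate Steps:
g(m) = m/5 (g(m) = m*(⅕) = m/5)
w(k, L) = 3 - (-43 + L)*(-6/5 + L) (w(k, L) = 3 - ((L + 39) - 82)*((⅕)*(-6) + L) = 3 - ((39 + L) - 82)*(-6/5 + L) = 3 - (-43 + L)*(-6/5 + L))
(9025 - 21237)*(w(u(7), 135) - 5794) = (9025 - 21237)*((-243/5 - 1*135² + (221/5)*135) - 5794) = -12212*((-243/5 - 1*18225 + 5967) - 5794) = -12212*((-243/5 - 18225 + 5967) - 5794) = -12212*(-61533/5 - 5794) = -12212*(-90503/5) = 1105222636/5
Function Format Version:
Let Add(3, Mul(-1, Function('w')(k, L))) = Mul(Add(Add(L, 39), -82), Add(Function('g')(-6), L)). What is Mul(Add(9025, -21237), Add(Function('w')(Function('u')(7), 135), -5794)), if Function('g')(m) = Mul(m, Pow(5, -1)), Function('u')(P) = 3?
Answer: Rational(1105222636, 5) ≈ 2.2104e+8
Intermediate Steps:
Function('g')(m) = Mul(Rational(1, 5), m) (Function('g')(m) = Mul(m, Rational(1, 5)) = Mul(Rational(1, 5), m))
Function('w')(k, L) = Add(3, Mul(-1, Add(-43, L), Add(Rational(-6, 5), L))) (Function('w')(k, L) = Add(3, Mul(-1, Mul(Add(Add(L, 39), -82), Add(Mul(Rational(1, 5), -6), L)))) = Add(3, Mul(-1, Mul(Add(Add(39, L), -82), Add(Rational(-6, 5), L)))) = Add(3, Mul(-1, Mul(Add(-43, L), Add(Rational(-6, 5), L)))) = Add(3, Mul(-1, Add(-43, L), Add(Rational(-6, 5), L))))
Mul(Add(9025, -21237), Add(Function('w')(Function('u')(7), 135), -5794)) = Mul(Add(9025, -21237), Add(Add(Rational(-243, 5), Mul(-1, Pow(135, 2)), Mul(Rational(221, 5), 135)), -5794)) = Mul(-12212, Add(Add(Rational(-243, 5), Mul(-1, 18225), 5967), -5794)) = Mul(-12212, Add(Add(Rational(-243, 5), -18225, 5967), -5794)) = Mul(-12212, Add(Rational(-61533, 5), -5794)) = Mul(-12212, Rational(-90503, 5)) = Rational(1105222636, 5)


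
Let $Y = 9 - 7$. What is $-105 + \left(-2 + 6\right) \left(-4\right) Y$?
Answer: $-137$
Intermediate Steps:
$Y = 2$
$-105 + \left(-2 + 6\right) \left(-4\right) Y = -105 + \left(-2 + 6\right) \left(-4\right) 2 = -105 + 4 \left(-4\right) 2 = -105 - 32 = -137$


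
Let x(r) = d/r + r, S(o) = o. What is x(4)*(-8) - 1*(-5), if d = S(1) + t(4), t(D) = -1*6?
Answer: -17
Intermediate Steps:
t(D) = -6
d = -5 (d = 1 - 6 = -5)
x(r) = r - 5/r (x(r) = -5/r + r = r - 5/r)
x(4)*(-8) - 1*(-5) = (4 - 5/4)*(-8) - 1*(-5) = (4 - 5*1/4)*(-8) + 5 = (4 - 5/4)*(-8) + 5 = (11/4)*(-8) + 5 = -22 + 5 = -17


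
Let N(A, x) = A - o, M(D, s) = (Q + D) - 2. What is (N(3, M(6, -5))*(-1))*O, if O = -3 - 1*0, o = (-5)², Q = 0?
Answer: -66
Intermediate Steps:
o = 25
M(D, s) = -2 + D (M(D, s) = (0 + D) - 2 = D - 2 = -2 + D)
N(A, x) = -25 + A (N(A, x) = A - 1*25 = A - 25 = -25 + A)
O = -3 (O = -3 + 0 = -3)
(N(3, M(6, -5))*(-1))*O = ((-25 + 3)*(-1))*(-3) = -22*(-1)*(-3) = 22*(-3) = -66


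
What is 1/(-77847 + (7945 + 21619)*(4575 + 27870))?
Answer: 1/959126133 ≈ 1.0426e-9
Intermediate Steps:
1/(-77847 + (7945 + 21619)*(4575 + 27870)) = 1/(-77847 + 29564*32445) = 1/(-77847 + 959203980) = 1/959126133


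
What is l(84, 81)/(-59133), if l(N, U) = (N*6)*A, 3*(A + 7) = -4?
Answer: 1400/19711 ≈ 0.071026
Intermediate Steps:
A = -25/3 (A = -7 + (⅓)*(-4) = -7 - 4/3 = -25/3 ≈ -8.3333)
l(N, U) = -50*N (l(N, U) = (N*6)*(-25/3) = (6*N)*(-25/3) = -50*N)
l(84, 81)/(-59133) = -50*84/(-59133) = -4200*(-1/59133) = 1400/19711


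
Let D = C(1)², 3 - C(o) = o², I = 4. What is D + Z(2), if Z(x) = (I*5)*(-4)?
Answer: -76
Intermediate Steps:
C(o) = 3 - o²
Z(x) = -80 (Z(x) = (4*5)*(-4) = 20*(-4) = -80)
D = 4 (D = (3 - 1*1²)² = (3 - 1*1)² = (3 - 1)² = 2² = 4)
D + Z(2) = 4 - 80 = -76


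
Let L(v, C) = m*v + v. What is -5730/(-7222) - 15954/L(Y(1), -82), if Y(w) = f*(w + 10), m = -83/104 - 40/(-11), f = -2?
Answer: 3008294703/15855901 ≈ 189.73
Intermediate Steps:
m = 3247/1144 (m = -83*1/104 - 40*(-1/11) = -83/104 + 40/11 = 3247/1144 ≈ 2.8383)
Y(w) = -20 - 2*w (Y(w) = -2*(w + 10) = -2*(10 + w) = -20 - 2*w)
L(v, C) = 4391*v/1144 (L(v, C) = 3247*v/1144 + v = 4391*v/1144)
-5730/(-7222) - 15954/L(Y(1), -82) = -5730/(-7222) - 15954*1144/(4391*(-20 - 2*1)) = -5730*(-1/7222) - 15954*1144/(4391*(-20 - 2)) = 2865/3611 - 15954/((4391/1144)*(-22)) = 2865/3611 - 15954/(-4391/52) = 2865/3611 - 15954*(-52/4391) = 2865/3611 + 829608/4391 = 3008294703/15855901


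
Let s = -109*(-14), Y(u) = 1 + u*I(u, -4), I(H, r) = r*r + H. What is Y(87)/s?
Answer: 4481/763 ≈ 5.8729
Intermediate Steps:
I(H, r) = H + r² (I(H, r) = r² + H = H + r²)
Y(u) = 1 + u*(16 + u) (Y(u) = 1 + u*(u + (-4)²) = 1 + u*(u + 16) = 1 + u*(16 + u))
s = 1526
Y(87)/s = (1 + 87*(16 + 87))/1526 = (1 + 87*103)*(1/1526) = (1 + 8961)*(1/1526) = 8962*(1/1526) = 4481/763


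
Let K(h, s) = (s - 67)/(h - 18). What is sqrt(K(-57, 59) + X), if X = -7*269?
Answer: I*sqrt(423651)/15 ≈ 43.392*I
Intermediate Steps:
K(h, s) = (-67 + s)/(-18 + h)
X = -1883
sqrt(K(-57, 59) + X) = sqrt((-67 + 59)/(-18 - 57) - 1883) = sqrt(-8/(-75) - 1883) = sqrt(-1/75*(-8) - 1883) = sqrt(8/75 - 1883) = sqrt(-141217/75) = I*sqrt(423651)/15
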